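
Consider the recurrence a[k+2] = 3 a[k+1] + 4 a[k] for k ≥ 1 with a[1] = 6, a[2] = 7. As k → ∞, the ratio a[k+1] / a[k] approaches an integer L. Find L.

The characteristic equation is r^2 - 3r - 4 = 0, which factors as (r - 4)(r + 1) = 0.
So the roots are 4 and -1. Since |4| > |-1| and the coefficient of 4^k is non-zero, the ratio tends to 4.

4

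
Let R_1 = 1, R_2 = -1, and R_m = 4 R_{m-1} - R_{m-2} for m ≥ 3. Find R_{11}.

-191861

R_3 = 4·(-1) - 1 = -5
R_4 = 4·(-5) - (-1) = -19
R_5 = 4·(-19) - (-5) = -71
R_6 = 4·(-71) - (-19) = -265
R_7 = 4·(-265) - (-71) = -989
R_8 = 4·(-989) - (-265) = -3691
R_9 = 4·(-3691) - (-989) = -13775
R_{10} = 4·(-13775) - (-3691) = -51409
R_{11} = 4·(-51409) - (-13775) = -191861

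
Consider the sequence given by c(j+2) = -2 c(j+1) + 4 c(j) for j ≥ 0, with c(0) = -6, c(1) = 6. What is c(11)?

1222656

c(2) = -2*6 + 4*(-6) = -36
c(3) = -2*(-36) + 4*6 = 96
c(4) = -2*96 + 4*(-36) = -336
c(5) = -2*(-336) + 4*96 = 1056
c(6) = -2*1056 + 4*(-336) = -3456
c(7) = -2*(-3456) + 4*1056 = 11136
c(8) = -2*11136 + 4*(-3456) = -36096
c(9) = -2*(-36096) + 4*11136 = 116736
c(10) = -2*116736 + 4*(-36096) = -377856
c(11) = -2*(-377856) + 4*116736 = 1222656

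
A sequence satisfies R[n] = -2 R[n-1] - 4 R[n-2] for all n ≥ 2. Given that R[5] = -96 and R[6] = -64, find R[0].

Rearranging, R[n-2] = (R[n] + 2 R[n-1]) / -4.
R[4] = (-64 + 2*(-96)) / -4 = -256/-4 = 64
R[3] = (-96 + 2*64) / -4 = 32/-4 = -8
R[2] = (64 + 2*(-8)) / -4 = 48/-4 = -12
R[1] = (-8 + 2*(-12)) / -4 = -32/-4 = 8
R[0] = (-12 + 2*8) / -4 = 4/-4 = -1

-1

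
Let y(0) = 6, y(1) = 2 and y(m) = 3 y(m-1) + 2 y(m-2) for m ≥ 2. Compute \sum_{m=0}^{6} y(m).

y(2) = 3(2) + 2(6) = 18
y(3) = 3(18) + 2(2) = 58
y(4) = 3(58) + 2(18) = 210
y(5) = 3(210) + 2(58) = 746
y(6) = 3(746) + 2(210) = 2658
Sum = 6 + 2 + 18 + 58 + 210 + 746 + 2658 = 3698

3698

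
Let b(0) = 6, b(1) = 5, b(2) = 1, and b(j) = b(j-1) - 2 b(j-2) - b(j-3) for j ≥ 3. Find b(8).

-65

b(3) = 1 - 2(5) - 6 = -15
b(4) = (-15) - 2(1) - 5 = -22
b(5) = (-22) - 2(-15) - 1 = 7
b(6) = 7 - 2(-22) - (-15) = 66
b(7) = 66 - 2(7) - (-22) = 74
b(8) = 74 - 2(66) - 7 = -65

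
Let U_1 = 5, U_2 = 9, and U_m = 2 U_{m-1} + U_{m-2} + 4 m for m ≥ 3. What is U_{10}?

U_3 = 2·9 + 5 + 12 = 35
U_4 = 2·35 + 9 + 16 = 95
U_5 = 2·95 + 35 + 20 = 245
U_6 = 2·245 + 95 + 24 = 609
U_7 = 2·609 + 245 + 28 = 1491
U_8 = 2·1491 + 609 + 32 = 3623
U_9 = 2·3623 + 1491 + 36 = 8773
U_{10} = 2·8773 + 3623 + 40 = 21209

21209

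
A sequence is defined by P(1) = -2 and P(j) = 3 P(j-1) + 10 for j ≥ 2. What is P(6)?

P(2) = 3*(-2) + 10 = 4
P(3) = 3*4 + 10 = 22
P(4) = 3*22 + 10 = 76
P(5) = 3*76 + 10 = 238
P(6) = 3*238 + 10 = 724

724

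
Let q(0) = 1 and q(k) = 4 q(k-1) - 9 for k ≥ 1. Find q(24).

The fixed point is -9/(1 - 4) = 3, so q(k) - 3 = 4(q(k-1) - 3).
Hence q(k) = -2·4^k + 3.
q(24) = -2·4^{24} + 3 = -2·281474976710656 + 3 = -562949953421309.

-562949953421309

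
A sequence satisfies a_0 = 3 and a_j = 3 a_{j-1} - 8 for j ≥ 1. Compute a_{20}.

The fixed point is -8/(1 - 3) = 4, so a_j - 4 = 3(a_{j-1} - 4).
Hence a_j = -1·3^j + 4.
a_{20} = -1·3^{20} + 4 = -1·3486784401 + 4 = -3486784397.

-3486784397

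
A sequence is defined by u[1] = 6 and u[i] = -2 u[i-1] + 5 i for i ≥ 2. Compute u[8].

u[2] = -2(6) + 10 = -2
u[3] = -2(-2) + 15 = 19
u[4] = -2(19) + 20 = -18
u[5] = -2(-18) + 25 = 61
u[6] = -2(61) + 30 = -92
u[7] = -2(-92) + 35 = 219
u[8] = -2(219) + 40 = -398

-398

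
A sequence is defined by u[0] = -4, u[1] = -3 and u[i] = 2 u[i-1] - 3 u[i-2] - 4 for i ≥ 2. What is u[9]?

u[2] = 2·(-3) - 3·(-4) - 4 = 2
u[3] = 2·2 - 3·(-3) - 4 = 9
u[4] = 2·9 - 3·2 - 4 = 8
u[5] = 2·8 - 3·9 - 4 = -15
u[6] = 2·(-15) - 3·8 - 4 = -58
u[7] = 2·(-58) - 3·(-15) - 4 = -75
u[8] = 2·(-75) - 3·(-58) - 4 = 20
u[9] = 2·20 - 3·(-75) - 4 = 261

261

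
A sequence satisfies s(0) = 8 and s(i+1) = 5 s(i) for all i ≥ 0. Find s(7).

625000

s(1) = 5·8 = 40
s(2) = 5·40 = 200
s(3) = 5·200 = 1000
s(4) = 5·1000 = 5000
s(5) = 5·5000 = 25000
s(6) = 5·25000 = 125000
s(7) = 5·125000 = 625000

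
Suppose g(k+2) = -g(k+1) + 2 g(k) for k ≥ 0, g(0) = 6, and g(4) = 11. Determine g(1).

5

Let g(1) = y.
g(2) = 12 - y
g(3) = -12 + 3y
g(4) = 36 - 5y
So 36 - 5y = 11, giving y = 5.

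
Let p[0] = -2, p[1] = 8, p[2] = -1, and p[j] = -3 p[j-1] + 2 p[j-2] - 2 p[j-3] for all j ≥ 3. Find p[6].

-1147

p[3] = -3*(-1) + 2*8 - 2*(-2) = 23
p[4] = -3*23 + 2*(-1) - 2*8 = -87
p[5] = -3*(-87) + 2*23 - 2*(-1) = 309
p[6] = -3*309 + 2*(-87) - 2*23 = -1147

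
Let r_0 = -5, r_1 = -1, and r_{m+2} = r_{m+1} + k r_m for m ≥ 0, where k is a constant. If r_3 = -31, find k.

r_2 = -1 - 5k
r_3 = -1 - 6k
So -1 - 6k = -31, giving k = 5.

5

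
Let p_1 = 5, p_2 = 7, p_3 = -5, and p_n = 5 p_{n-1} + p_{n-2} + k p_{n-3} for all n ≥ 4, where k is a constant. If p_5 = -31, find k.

p_4 = -18 + 5k
p_5 = -95 + 32k
So -95 + 32k = -31, giving k = 2.

2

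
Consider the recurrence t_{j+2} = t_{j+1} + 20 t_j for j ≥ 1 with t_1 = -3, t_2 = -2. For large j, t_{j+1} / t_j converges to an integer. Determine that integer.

5

The characteristic equation is r^2 - r - 20 = 0, which factors as (r - 5)(r + 4) = 0.
So the roots are 5 and -4. Since |5| > |-4| and the coefficient of 5^j is non-zero, the ratio tends to 5.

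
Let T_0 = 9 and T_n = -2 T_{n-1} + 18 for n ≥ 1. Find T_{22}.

The fixed point is 18/(1 + 2) = 6, so T_n - 6 = -2(T_{n-1} - 6).
Hence T_n = 3·(-2)^n + 6.
T_{22} = 3·(-2)^{22} + 6 = 3·4194304 + 6 = 12582918.

12582918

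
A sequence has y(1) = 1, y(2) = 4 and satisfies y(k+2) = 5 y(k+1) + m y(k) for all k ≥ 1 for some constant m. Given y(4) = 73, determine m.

y(3) = 20 + m
y(4) = 100 + 9m
So 100 + 9m = 73, giving m = -3.

-3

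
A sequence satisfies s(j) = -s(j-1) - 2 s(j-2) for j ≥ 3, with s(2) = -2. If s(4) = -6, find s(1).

Let s(1) = v.
s(3) = 2 - 2v
s(4) = 2 + 2v
So 2 + 2v = -6, giving v = -4.

-4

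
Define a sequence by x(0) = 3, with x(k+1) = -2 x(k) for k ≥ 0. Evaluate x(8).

x(1) = -2*3 = -6
x(2) = -2*(-6) = 12
x(3) = -2*12 = -24
x(4) = -2*(-24) = 48
x(5) = -2*48 = -96
x(6) = -2*(-96) = 192
x(7) = -2*192 = -384
x(8) = -2*(-384) = 768

768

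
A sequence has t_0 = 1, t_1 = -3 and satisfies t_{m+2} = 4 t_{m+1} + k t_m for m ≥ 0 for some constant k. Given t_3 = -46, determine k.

2

t_2 = -12 + k
t_3 = -48 + k
So -48 + k = -46, giving k = 2.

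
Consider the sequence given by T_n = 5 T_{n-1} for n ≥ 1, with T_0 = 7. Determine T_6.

109375

T_1 = 5(7) = 35
T_2 = 5(35) = 175
T_3 = 5(175) = 875
T_4 = 5(875) = 4375
T_5 = 5(4375) = 21875
T_6 = 5(21875) = 109375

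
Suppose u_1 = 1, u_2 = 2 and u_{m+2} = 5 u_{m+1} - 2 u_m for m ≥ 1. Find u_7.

3412

u_3 = 5(2) - 2(1) = 8
u_4 = 5(8) - 2(2) = 36
u_5 = 5(36) - 2(8) = 164
u_6 = 5(164) - 2(36) = 748
u_7 = 5(748) - 2(164) = 3412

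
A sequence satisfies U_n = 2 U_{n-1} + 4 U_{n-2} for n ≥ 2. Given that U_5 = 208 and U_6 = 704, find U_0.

3

Rearranging, U_{n-2} = (U_n - 2 U_{n-1}) / 4.
U_4 = (704 - 2·208) / 4 = 288/4 = 72
U_3 = (208 - 2·72) / 4 = 64/4 = 16
U_2 = (72 - 2·16) / 4 = 40/4 = 10
U_1 = (16 - 2·10) / 4 = -4/4 = -1
U_0 = (10 - 2·(-1)) / 4 = 12/4 = 3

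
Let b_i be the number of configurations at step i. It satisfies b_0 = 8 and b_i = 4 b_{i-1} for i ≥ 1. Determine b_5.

b_1 = 4*8 = 32
b_2 = 4*32 = 128
b_3 = 4*128 = 512
b_4 = 4*512 = 2048
b_5 = 4*2048 = 8192

8192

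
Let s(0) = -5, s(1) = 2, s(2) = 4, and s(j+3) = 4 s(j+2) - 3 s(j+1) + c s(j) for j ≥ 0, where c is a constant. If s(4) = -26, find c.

s(3) = 10 - 5c
s(4) = 28 - 18c
So 28 - 18c = -26, giving c = 3.

3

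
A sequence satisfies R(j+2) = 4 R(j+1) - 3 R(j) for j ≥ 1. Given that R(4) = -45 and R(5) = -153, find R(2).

3

Rearranging, R(j-2) = (R(j) - 4 R(j-1)) / -3.
R(3) = (-153 - 4*(-45)) / -3 = 27/-3 = -9
R(2) = (-45 - 4*(-9)) / -3 = -9/-3 = 3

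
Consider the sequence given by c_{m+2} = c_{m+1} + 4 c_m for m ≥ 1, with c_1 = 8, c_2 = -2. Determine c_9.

4910

c_3 = (-2) + 4(8) = 30
c_4 = 30 + 4(-2) = 22
c_5 = 22 + 4(30) = 142
c_6 = 142 + 4(22) = 230
c_7 = 230 + 4(142) = 798
c_8 = 798 + 4(230) = 1718
c_9 = 1718 + 4(798) = 4910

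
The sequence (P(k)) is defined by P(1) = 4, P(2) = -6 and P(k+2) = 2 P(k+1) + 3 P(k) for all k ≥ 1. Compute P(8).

P(3) = 2(-6) + 3(4) = 0
P(4) = 2(0) + 3(-6) = -18
P(5) = 2(-18) + 3(0) = -36
P(6) = 2(-36) + 3(-18) = -126
P(7) = 2(-126) + 3(-36) = -360
P(8) = 2(-360) + 3(-126) = -1098

-1098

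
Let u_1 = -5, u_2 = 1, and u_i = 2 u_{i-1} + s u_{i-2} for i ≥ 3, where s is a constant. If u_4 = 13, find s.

u_3 = 2 - 5s
u_4 = 4 - 9s
So 4 - 9s = 13, giving s = -1.

-1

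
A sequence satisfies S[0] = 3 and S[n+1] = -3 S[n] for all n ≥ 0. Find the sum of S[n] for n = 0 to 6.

1641

S[1] = -3*3 = -9
S[2] = -3*(-9) = 27
S[3] = -3*27 = -81
S[4] = -3*(-81) = 243
S[5] = -3*243 = -729
S[6] = -3*(-729) = 2187
Sum = 3 + (-9) + 27 + (-81) + 243 + (-729) + 2187 = 1641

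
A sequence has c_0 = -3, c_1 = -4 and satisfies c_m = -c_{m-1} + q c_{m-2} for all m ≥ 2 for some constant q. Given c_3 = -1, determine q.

c_2 = 4 - 3q
c_3 = -4 - q
So -4 - q = -1, giving q = -3.

-3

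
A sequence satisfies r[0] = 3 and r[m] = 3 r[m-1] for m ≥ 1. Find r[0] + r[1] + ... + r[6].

3279

r[1] = 3(3) = 9
r[2] = 3(9) = 27
r[3] = 3(27) = 81
r[4] = 3(81) = 243
r[5] = 3(243) = 729
r[6] = 3(729) = 2187
Sum = 3 + 9 + 27 + 81 + 243 + 729 + 2187 = 3279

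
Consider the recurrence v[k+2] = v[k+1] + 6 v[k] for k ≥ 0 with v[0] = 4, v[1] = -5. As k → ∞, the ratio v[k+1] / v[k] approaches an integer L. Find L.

3

The characteristic equation is r^2 - r - 6 = 0, which factors as (r - 3)(r + 2) = 0.
So the roots are 3 and -2. Since |3| > |-2| and the coefficient of 3^k is non-zero, the ratio tends to 3.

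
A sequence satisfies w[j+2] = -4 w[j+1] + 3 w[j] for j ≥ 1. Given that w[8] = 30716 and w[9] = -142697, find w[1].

Rearranging, w[j-2] = (w[j] + 4 w[j-1]) / 3.
w[7] = (-142697 + 4(30716)) / 3 = -19833/3 = -6611
w[6] = (30716 + 4(-6611)) / 3 = 4272/3 = 1424
w[5] = (-6611 + 4(1424)) / 3 = -915/3 = -305
w[4] = (1424 + 4(-305)) / 3 = 204/3 = 68
w[3] = (-305 + 4(68)) / 3 = -33/3 = -11
w[2] = (68 + 4(-11)) / 3 = 24/3 = 8
w[1] = (-11 + 4(8)) / 3 = 21/3 = 7

7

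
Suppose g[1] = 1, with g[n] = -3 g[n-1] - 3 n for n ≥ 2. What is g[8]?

-5064

g[2] = -3*1 - 6 = -9
g[3] = -3*(-9) - 9 = 18
g[4] = -3*18 - 12 = -66
g[5] = -3*(-66) - 15 = 183
g[6] = -3*183 - 18 = -567
g[7] = -3*(-567) - 21 = 1680
g[8] = -3*1680 - 24 = -5064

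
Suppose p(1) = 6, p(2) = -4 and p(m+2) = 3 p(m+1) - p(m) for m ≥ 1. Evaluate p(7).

-906

p(3) = 3*(-4) - 6 = -18
p(4) = 3*(-18) - (-4) = -50
p(5) = 3*(-50) - (-18) = -132
p(6) = 3*(-132) - (-50) = -346
p(7) = 3*(-346) - (-132) = -906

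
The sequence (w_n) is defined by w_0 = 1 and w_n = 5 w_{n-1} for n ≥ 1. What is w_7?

w_1 = 5·1 = 5
w_2 = 5·5 = 25
w_3 = 5·25 = 125
w_4 = 5·125 = 625
w_5 = 5·625 = 3125
w_6 = 5·3125 = 15625
w_7 = 5·15625 = 78125

78125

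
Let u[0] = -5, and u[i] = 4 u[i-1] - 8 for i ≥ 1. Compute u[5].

u[1] = 4(-5) - 8 = -28
u[2] = 4(-28) - 8 = -120
u[3] = 4(-120) - 8 = -488
u[4] = 4(-488) - 8 = -1960
u[5] = 4(-1960) - 8 = -7848

-7848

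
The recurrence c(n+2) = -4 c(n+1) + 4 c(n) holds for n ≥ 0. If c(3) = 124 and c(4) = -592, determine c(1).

7

Rearranging, c(n-2) = (c(n) + 4 c(n-1)) / 4.
c(2) = (-592 + 4·124) / 4 = -96/4 = -24
c(1) = (124 + 4·(-24)) / 4 = 28/4 = 7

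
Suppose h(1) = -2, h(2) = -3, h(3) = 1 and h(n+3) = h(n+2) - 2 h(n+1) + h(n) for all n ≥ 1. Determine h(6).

-9

h(4) = 1 - 2·(-3) + (-2) = 5
h(5) = 5 - 2·1 + (-3) = 0
h(6) = 0 - 2·5 + 1 = -9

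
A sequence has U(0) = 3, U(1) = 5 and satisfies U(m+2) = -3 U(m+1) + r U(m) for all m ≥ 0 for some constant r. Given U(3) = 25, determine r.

U(2) = -15 + 3r
U(3) = 45 - 4r
So 45 - 4r = 25, giving r = 5.

5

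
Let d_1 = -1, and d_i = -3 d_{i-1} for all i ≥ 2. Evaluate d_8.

2187

d_2 = -3(-1) = 3
d_3 = -3(3) = -9
d_4 = -3(-9) = 27
d_5 = -3(27) = -81
d_6 = -3(-81) = 243
d_7 = -3(243) = -729
d_8 = -3(-729) = 2187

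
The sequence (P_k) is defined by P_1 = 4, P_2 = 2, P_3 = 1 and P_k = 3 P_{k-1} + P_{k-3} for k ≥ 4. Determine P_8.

P_4 = 3(1) + 4 = 7
P_5 = 3(7) + 2 = 23
P_6 = 3(23) + 1 = 70
P_7 = 3(70) + 7 = 217
P_8 = 3(217) + 23 = 674

674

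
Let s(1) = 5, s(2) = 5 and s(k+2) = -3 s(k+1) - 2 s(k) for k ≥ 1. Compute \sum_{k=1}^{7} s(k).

-415

s(3) = -3·5 - 2·5 = -25
s(4) = -3·(-25) - 2·5 = 65
s(5) = -3·65 - 2·(-25) = -145
s(6) = -3·(-145) - 2·65 = 305
s(7) = -3·305 - 2·(-145) = -625
Sum = 5 + 5 + (-25) + 65 + (-145) + 305 + (-625) = -415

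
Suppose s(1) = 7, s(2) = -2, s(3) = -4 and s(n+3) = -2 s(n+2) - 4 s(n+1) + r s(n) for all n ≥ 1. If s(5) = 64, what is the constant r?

-5

s(4) = 16 + 7r
s(5) = -16 - 16r
So -16 - 16r = 64, giving r = -5.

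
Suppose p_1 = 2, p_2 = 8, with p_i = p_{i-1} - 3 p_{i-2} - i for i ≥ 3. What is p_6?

50

p_3 = 8 - 3(2) - 3 = -1
p_4 = (-1) - 3(8) - 4 = -29
p_5 = (-29) - 3(-1) - 5 = -31
p_6 = (-31) - 3(-29) - 6 = 50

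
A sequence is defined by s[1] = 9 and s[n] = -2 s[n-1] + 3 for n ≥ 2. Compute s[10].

s[2] = -2·9 + 3 = -15
s[3] = -2·(-15) + 3 = 33
s[4] = -2·33 + 3 = -63
s[5] = -2·(-63) + 3 = 129
s[6] = -2·129 + 3 = -255
s[7] = -2·(-255) + 3 = 513
s[8] = -2·513 + 3 = -1023
s[9] = -2·(-1023) + 3 = 2049
s[10] = -2·2049 + 3 = -4095

-4095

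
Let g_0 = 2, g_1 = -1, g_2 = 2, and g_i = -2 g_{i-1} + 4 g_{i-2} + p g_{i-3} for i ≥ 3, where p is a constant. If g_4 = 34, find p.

g_3 = -8 + 2p
g_4 = 24 - 5p
So 24 - 5p = 34, giving p = -2.

-2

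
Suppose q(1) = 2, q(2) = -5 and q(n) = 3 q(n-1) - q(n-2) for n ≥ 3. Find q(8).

q(3) = 3·(-5) - 2 = -17
q(4) = 3·(-17) - (-5) = -46
q(5) = 3·(-46) - (-17) = -121
q(6) = 3·(-121) - (-46) = -317
q(7) = 3·(-317) - (-121) = -830
q(8) = 3·(-830) - (-317) = -2173

-2173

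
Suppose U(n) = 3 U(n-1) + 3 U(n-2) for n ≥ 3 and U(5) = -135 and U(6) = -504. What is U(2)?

Rearranging, U(n-2) = (U(n) - 3 U(n-1)) / 3.
U(4) = (-504 - 3(-135)) / 3 = -99/3 = -33
U(3) = (-135 - 3(-33)) / 3 = -36/3 = -12
U(2) = (-33 - 3(-12)) / 3 = 3/3 = 1

1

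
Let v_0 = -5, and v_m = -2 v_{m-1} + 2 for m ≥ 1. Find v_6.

v_1 = -2(-5) + 2 = 12
v_2 = -2(12) + 2 = -22
v_3 = -2(-22) + 2 = 46
v_4 = -2(46) + 2 = -90
v_5 = -2(-90) + 2 = 182
v_6 = -2(182) + 2 = -362

-362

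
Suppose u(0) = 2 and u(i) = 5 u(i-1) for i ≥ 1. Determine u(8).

781250

u(1) = 5(2) = 10
u(2) = 5(10) = 50
u(3) = 5(50) = 250
u(4) = 5(250) = 1250
u(5) = 5(1250) = 6250
u(6) = 5(6250) = 31250
u(7) = 5(31250) = 156250
u(8) = 5(156250) = 781250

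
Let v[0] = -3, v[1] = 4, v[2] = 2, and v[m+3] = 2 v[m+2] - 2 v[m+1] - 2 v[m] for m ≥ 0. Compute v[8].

v[3] = 2·2 - 2·4 - 2·(-3) = 2
v[4] = 2·2 - 2·2 - 2·4 = -8
v[5] = 2·(-8) - 2·2 - 2·2 = -24
v[6] = 2·(-24) - 2·(-8) - 2·2 = -36
v[7] = 2·(-36) - 2·(-24) - 2·(-8) = -8
v[8] = 2·(-8) - 2·(-36) - 2·(-24) = 104

104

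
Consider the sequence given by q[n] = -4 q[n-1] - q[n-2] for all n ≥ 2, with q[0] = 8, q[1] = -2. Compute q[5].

q[2] = -4*(-2) - 8 = 0
q[3] = -4*0 - (-2) = 2
q[4] = -4*2 - 0 = -8
q[5] = -4*(-8) - 2 = 30

30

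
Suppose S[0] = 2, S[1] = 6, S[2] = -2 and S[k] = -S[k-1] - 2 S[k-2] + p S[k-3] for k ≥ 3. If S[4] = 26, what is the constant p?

S[3] = -10 + 2p
S[4] = 14 + 4p
So 14 + 4p = 26, giving p = 3.

3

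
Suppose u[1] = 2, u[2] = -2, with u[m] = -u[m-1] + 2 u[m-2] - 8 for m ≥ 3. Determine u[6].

-26

u[3] = -(-2) + 2·2 - 8 = -2
u[4] = -(-2) + 2·(-2) - 8 = -10
u[5] = -(-10) + 2·(-2) - 8 = -2
u[6] = -(-2) + 2·(-10) - 8 = -26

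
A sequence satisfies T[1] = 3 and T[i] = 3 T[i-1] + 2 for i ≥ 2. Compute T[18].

The fixed point is 2/(1 - 3) = -1, so T[i] + 1 = 3(T[i-1] + 1).
Hence T[i] = 4·3^{i-1} - 1.
T[18] = 4·3^{17} - 1 = 4·129140163 - 1 = 516560651.

516560651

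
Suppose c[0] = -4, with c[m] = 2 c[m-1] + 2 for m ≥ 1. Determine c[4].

-34

c[1] = 2*(-4) + 2 = -6
c[2] = 2*(-6) + 2 = -10
c[3] = 2*(-10) + 2 = -18
c[4] = 2*(-18) + 2 = -34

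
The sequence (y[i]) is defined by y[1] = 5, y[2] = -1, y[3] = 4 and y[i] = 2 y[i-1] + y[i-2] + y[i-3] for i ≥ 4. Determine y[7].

179

y[4] = 2(4) + (-1) + 5 = 12
y[5] = 2(12) + 4 + (-1) = 27
y[6] = 2(27) + 12 + 4 = 70
y[7] = 2(70) + 27 + 12 = 179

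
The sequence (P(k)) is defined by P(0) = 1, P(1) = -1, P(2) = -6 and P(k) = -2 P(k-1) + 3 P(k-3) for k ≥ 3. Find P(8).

138

P(3) = -2·(-6) + 3·1 = 15
P(4) = -2·15 + 3·(-1) = -33
P(5) = -2·(-33) + 3·(-6) = 48
P(6) = -2·48 + 3·15 = -51
P(7) = -2·(-51) + 3·(-33) = 3
P(8) = -2·3 + 3·48 = 138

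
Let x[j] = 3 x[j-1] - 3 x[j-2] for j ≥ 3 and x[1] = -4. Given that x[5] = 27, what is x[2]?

-5

Let x[2] = v.
x[3] = 12 + 3v
x[4] = 36 + 6v
x[5] = 72 + 9v
So 72 + 9v = 27, giving v = -5.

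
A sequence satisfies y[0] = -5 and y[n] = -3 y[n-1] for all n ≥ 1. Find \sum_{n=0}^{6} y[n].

-2735

y[1] = -3·(-5) = 15
y[2] = -3·15 = -45
y[3] = -3·(-45) = 135
y[4] = -3·135 = -405
y[5] = -3·(-405) = 1215
y[6] = -3·1215 = -3645
Sum = (-5) + 15 + (-45) + 135 + (-405) + 1215 + (-3645) = -2735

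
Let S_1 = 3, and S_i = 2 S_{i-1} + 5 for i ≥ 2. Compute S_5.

123

S_2 = 2·3 + 5 = 11
S_3 = 2·11 + 5 = 27
S_4 = 2·27 + 5 = 59
S_5 = 2·59 + 5 = 123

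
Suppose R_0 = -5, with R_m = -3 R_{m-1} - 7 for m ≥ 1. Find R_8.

-21325

R_1 = -3(-5) - 7 = 8
R_2 = -3(8) - 7 = -31
R_3 = -3(-31) - 7 = 86
R_4 = -3(86) - 7 = -265
R_5 = -3(-265) - 7 = 788
R_6 = -3(788) - 7 = -2371
R_7 = -3(-2371) - 7 = 7106
R_8 = -3(7106) - 7 = -21325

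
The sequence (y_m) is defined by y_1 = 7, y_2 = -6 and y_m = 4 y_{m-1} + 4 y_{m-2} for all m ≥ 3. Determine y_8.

y_3 = 4*(-6) + 4*7 = 4
y_4 = 4*4 + 4*(-6) = -8
y_5 = 4*(-8) + 4*4 = -16
y_6 = 4*(-16) + 4*(-8) = -96
y_7 = 4*(-96) + 4*(-16) = -448
y_8 = 4*(-448) + 4*(-96) = -2176

-2176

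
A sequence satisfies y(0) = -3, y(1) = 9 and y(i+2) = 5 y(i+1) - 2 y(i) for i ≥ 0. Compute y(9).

y(2) = 5(9) - 2(-3) = 51
y(3) = 5(51) - 2(9) = 237
y(4) = 5(237) - 2(51) = 1083
y(5) = 5(1083) - 2(237) = 4941
y(6) = 5(4941) - 2(1083) = 22539
y(7) = 5(22539) - 2(4941) = 102813
y(8) = 5(102813) - 2(22539) = 468987
y(9) = 5(468987) - 2(102813) = 2139309

2139309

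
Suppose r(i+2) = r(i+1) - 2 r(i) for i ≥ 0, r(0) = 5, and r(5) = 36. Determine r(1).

Let r(1) = z.
r(2) = -10 + z
r(3) = -10 - z
r(4) = 10 - 3z
r(5) = 30 - z
So 30 - z = 36, giving z = -6.

-6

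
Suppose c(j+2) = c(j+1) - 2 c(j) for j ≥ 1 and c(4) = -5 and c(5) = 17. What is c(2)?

-3

Rearranging, c(j-2) = (c(j) - c(j-1)) / -2.
c(3) = (17 - (-5)) / -2 = 22/-2 = -11
c(2) = (-5 - (-11)) / -2 = 6/-2 = -3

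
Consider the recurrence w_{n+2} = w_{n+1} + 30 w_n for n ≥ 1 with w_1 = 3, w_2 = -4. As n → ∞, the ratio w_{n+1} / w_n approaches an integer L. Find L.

6

The characteristic equation is r^2 - r - 30 = 0, which factors as (r - 6)(r + 5) = 0.
So the roots are 6 and -5. Since |6| > |-5| and the coefficient of 6^n is non-zero, the ratio tends to 6.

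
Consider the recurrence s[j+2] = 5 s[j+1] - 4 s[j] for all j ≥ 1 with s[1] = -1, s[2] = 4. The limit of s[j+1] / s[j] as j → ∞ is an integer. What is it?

4

The characteristic equation is r^2 - 5r + 4 = 0, which factors as (r - 4)(r - 1) = 0.
So the roots are 4 and 1. Since |4| > |1| and the coefficient of 4^j is non-zero, the ratio tends to 4.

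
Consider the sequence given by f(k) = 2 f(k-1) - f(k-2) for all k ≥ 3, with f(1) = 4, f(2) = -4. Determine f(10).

f(3) = 2·(-4) - 4 = -12
f(4) = 2·(-12) - (-4) = -20
f(5) = 2·(-20) - (-12) = -28
f(6) = 2·(-28) - (-20) = -36
f(7) = 2·(-36) - (-28) = -44
f(8) = 2·(-44) - (-36) = -52
f(9) = 2·(-52) - (-44) = -60
f(10) = 2·(-60) - (-52) = -68

-68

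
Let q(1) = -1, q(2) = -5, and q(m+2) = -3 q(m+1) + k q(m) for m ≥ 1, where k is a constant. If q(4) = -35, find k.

-5

q(3) = 15 - k
q(4) = -45 - 2k
So -45 - 2k = -35, giving k = -5.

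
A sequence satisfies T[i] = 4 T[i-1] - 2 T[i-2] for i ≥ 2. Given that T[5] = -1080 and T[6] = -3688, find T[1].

Rearranging, T[i-2] = (T[i] - 4 T[i-1]) / -2.
T[4] = (-3688 - 4*(-1080)) / -2 = 632/-2 = -316
T[3] = (-1080 - 4*(-316)) / -2 = 184/-2 = -92
T[2] = (-316 - 4*(-92)) / -2 = 52/-2 = -26
T[1] = (-92 - 4*(-26)) / -2 = 12/-2 = -6

-6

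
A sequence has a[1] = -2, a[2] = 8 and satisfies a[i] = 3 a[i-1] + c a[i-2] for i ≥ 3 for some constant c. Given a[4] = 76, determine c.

2

a[3] = 24 - 2c
a[4] = 72 + 2c
So 72 + 2c = 76, giving c = 2.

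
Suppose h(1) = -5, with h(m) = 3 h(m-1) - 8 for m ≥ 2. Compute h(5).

-725

h(2) = 3(-5) - 8 = -23
h(3) = 3(-23) - 8 = -77
h(4) = 3(-77) - 8 = -239
h(5) = 3(-239) - 8 = -725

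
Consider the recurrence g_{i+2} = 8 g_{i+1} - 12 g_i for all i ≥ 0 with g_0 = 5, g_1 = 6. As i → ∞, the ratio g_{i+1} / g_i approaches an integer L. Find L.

The characteristic equation is r^2 - 8r + 12 = 0, which factors as (r - 6)(r - 2) = 0.
So the roots are 6 and 2. Since |6| > |2| and the coefficient of 6^i is non-zero, the ratio tends to 6.

6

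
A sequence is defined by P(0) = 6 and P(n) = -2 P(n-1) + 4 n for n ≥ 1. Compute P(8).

P(1) = -2*6 + 4 = -8
P(2) = -2*(-8) + 8 = 24
P(3) = -2*24 + 12 = -36
P(4) = -2*(-36) + 16 = 88
P(5) = -2*88 + 20 = -156
P(6) = -2*(-156) + 24 = 336
P(7) = -2*336 + 28 = -644
P(8) = -2*(-644) + 32 = 1320

1320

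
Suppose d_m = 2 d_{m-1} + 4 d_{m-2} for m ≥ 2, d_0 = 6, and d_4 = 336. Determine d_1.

Let d_1 = z.
d_2 = 24 + 2z
d_3 = 48 + 8z
d_4 = 192 + 24z
So 192 + 24z = 336, giving z = 6.

6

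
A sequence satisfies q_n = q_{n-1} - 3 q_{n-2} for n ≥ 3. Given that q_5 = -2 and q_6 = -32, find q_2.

-2

Rearranging, q_{n-2} = (q_n - q_{n-1}) / -3.
q_4 = (-32 - (-2)) / -3 = -30/-3 = 10
q_3 = (-2 - 10) / -3 = -12/-3 = 4
q_2 = (10 - 4) / -3 = 6/-3 = -2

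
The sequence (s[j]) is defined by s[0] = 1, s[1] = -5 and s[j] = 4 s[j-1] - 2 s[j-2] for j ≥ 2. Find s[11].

s[2] = 4*(-5) - 2*1 = -22
s[3] = 4*(-22) - 2*(-5) = -78
s[4] = 4*(-78) - 2*(-22) = -268
s[5] = 4*(-268) - 2*(-78) = -916
s[6] = 4*(-916) - 2*(-268) = -3128
s[7] = 4*(-3128) - 2*(-916) = -10680
s[8] = 4*(-10680) - 2*(-3128) = -36464
s[9] = 4*(-36464) - 2*(-10680) = -124496
s[10] = 4*(-124496) - 2*(-36464) = -425056
s[11] = 4*(-425056) - 2*(-124496) = -1451232

-1451232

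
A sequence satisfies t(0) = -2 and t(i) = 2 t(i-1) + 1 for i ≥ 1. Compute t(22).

-4194305

The fixed point is 1/(1 - 2) = -1, so t(i) + 1 = 2(t(i-1) + 1).
Hence t(i) = -1·2^i - 1.
t(22) = -1·2^{22} - 1 = -1·4194304 - 1 = -4194305.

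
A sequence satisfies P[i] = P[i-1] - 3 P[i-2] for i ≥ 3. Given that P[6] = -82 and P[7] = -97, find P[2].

Rearranging, P[i-2] = (P[i] - P[i-1]) / -3.
P[5] = (-97 - (-82)) / -3 = -15/-3 = 5
P[4] = (-82 - 5) / -3 = -87/-3 = 29
P[3] = (5 - 29) / -3 = -24/-3 = 8
P[2] = (29 - 8) / -3 = 21/-3 = -7

-7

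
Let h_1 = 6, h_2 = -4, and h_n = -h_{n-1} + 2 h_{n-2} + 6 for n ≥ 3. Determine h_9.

1042

h_3 = -(-4) + 2*6 + 6 = 22
h_4 = -22 + 2*(-4) + 6 = -24
h_5 = -(-24) + 2*22 + 6 = 74
h_6 = -74 + 2*(-24) + 6 = -116
h_7 = -(-116) + 2*74 + 6 = 270
h_8 = -270 + 2*(-116) + 6 = -496
h_9 = -(-496) + 2*270 + 6 = 1042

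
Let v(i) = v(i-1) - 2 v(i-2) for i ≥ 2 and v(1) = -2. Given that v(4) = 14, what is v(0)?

4

Let v(0) = y.
v(2) = -2 - 2y
v(3) = 2 - 2y
v(4) = 6 + 2y
So 6 + 2y = 14, giving y = 4.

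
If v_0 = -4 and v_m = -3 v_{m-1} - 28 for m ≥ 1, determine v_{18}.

1162261460

The fixed point is -28/(1 + 3) = -7, so v_m + 7 = -3(v_{m-1} + 7).
Hence v_m = 3·(-3)^m - 7.
v_{18} = 3·(-3)^{18} - 7 = 3·387420489 - 7 = 1162261460.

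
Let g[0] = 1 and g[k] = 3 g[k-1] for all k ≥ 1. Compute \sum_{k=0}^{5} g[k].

g[1] = 3*1 = 3
g[2] = 3*3 = 9
g[3] = 3*9 = 27
g[4] = 3*27 = 81
g[5] = 3*81 = 243
Sum = 1 + 3 + 9 + 27 + 81 + 243 = 364

364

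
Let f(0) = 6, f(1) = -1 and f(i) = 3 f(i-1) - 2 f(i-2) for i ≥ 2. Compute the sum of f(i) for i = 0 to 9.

-7031

f(2) = 3(-1) - 2(6) = -15
f(3) = 3(-15) - 2(-1) = -43
f(4) = 3(-43) - 2(-15) = -99
f(5) = 3(-99) - 2(-43) = -211
f(6) = 3(-211) - 2(-99) = -435
f(7) = 3(-435) - 2(-211) = -883
f(8) = 3(-883) - 2(-435) = -1779
f(9) = 3(-1779) - 2(-883) = -3571
Sum = 6 + (-1) + (-15) + (-43) + (-99) + (-211) + (-435) + (-883) + (-1779) + (-3571) = -7031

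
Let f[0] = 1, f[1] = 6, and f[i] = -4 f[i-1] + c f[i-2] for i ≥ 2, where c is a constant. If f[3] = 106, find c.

f[2] = -24 + c
f[3] = 96 + 2c
So 96 + 2c = 106, giving c = 5.

5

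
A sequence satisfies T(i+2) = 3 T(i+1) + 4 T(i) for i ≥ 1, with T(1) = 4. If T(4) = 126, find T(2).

6

Let T(2) = z.
T(3) = 16 + 3z
T(4) = 48 + 13z
So 48 + 13z = 126, giving z = 6.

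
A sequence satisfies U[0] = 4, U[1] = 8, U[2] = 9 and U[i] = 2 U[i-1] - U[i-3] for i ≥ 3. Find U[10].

U[3] = 2*9 - 4 = 14
U[4] = 2*14 - 8 = 20
U[5] = 2*20 - 9 = 31
U[6] = 2*31 - 14 = 48
U[7] = 2*48 - 20 = 76
U[8] = 2*76 - 31 = 121
U[9] = 2*121 - 48 = 194
U[10] = 2*194 - 76 = 312

312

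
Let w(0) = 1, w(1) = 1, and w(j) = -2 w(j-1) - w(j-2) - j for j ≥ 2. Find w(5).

w(2) = -2·1 - 1 - 2 = -5
w(3) = -2·(-5) - 1 - 3 = 6
w(4) = -2·6 - (-5) - 4 = -11
w(5) = -2·(-11) - 6 - 5 = 11

11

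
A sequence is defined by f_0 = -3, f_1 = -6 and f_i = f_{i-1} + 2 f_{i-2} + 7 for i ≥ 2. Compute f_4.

-13

f_2 = (-6) + 2(-3) + 7 = -5
f_3 = (-5) + 2(-6) + 7 = -10
f_4 = (-10) + 2(-5) + 7 = -13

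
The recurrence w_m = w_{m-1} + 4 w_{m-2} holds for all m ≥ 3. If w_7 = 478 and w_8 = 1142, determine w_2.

2

Rearranging, w_{m-2} = (w_m - w_{m-1}) / 4.
w_6 = (1142 - 478) / 4 = 664/4 = 166
w_5 = (478 - 166) / 4 = 312/4 = 78
w_4 = (166 - 78) / 4 = 88/4 = 22
w_3 = (78 - 22) / 4 = 56/4 = 14
w_2 = (22 - 14) / 4 = 8/4 = 2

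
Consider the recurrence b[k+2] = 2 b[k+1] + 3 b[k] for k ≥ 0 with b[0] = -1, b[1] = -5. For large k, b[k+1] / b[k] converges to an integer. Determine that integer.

The characteristic equation is r^2 - 2r - 3 = 0, which factors as (r - 3)(r + 1) = 0.
So the roots are 3 and -1. Since |3| > |-1| and the coefficient of 3^k is non-zero, the ratio tends to 3.

3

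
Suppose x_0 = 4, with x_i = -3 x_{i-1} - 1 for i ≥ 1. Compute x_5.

x_1 = -3*4 - 1 = -13
x_2 = -3*(-13) - 1 = 38
x_3 = -3*38 - 1 = -115
x_4 = -3*(-115) - 1 = 344
x_5 = -3*344 - 1 = -1033

-1033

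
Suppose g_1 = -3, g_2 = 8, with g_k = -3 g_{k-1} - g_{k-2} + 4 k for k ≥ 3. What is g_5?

-76

g_3 = -3·8 - (-3) + 12 = -9
g_4 = -3·(-9) - 8 + 16 = 35
g_5 = -3·35 - (-9) + 20 = -76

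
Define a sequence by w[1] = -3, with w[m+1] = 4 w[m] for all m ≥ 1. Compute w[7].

w[2] = 4(-3) = -12
w[3] = 4(-12) = -48
w[4] = 4(-48) = -192
w[5] = 4(-192) = -768
w[6] = 4(-768) = -3072
w[7] = 4(-3072) = -12288

-12288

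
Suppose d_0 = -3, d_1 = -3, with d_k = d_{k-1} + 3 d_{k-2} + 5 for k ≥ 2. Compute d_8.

-679

d_2 = (-3) + 3(-3) + 5 = -7
d_3 = (-7) + 3(-3) + 5 = -11
d_4 = (-11) + 3(-7) + 5 = -27
d_5 = (-27) + 3(-11) + 5 = -55
d_6 = (-55) + 3(-27) + 5 = -131
d_7 = (-131) + 3(-55) + 5 = -291
d_8 = (-291) + 3(-131) + 5 = -679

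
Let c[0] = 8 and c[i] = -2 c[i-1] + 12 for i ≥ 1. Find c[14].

65540

The fixed point is 12/(1 + 2) = 4, so c[i] - 4 = -2(c[i-1] - 4).
Hence c[i] = 4·(-2)^i + 4.
c[14] = 4·(-2)^{14} + 4 = 4·16384 + 4 = 65540.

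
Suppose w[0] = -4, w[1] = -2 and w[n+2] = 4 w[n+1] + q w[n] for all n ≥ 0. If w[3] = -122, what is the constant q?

5

w[2] = -8 - 4q
w[3] = -32 - 18q
So -32 - 18q = -122, giving q = 5.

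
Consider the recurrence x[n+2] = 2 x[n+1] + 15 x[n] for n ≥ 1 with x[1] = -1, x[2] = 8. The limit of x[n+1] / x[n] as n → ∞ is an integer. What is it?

The characteristic equation is r^2 - 2r - 15 = 0, which factors as (r - 5)(r + 3) = 0.
So the roots are 5 and -3. Since |5| > |-3| and the coefficient of 5^n is non-zero, the ratio tends to 5.

5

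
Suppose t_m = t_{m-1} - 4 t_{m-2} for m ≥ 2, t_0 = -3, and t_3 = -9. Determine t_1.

7

Let t_1 = w.
t_2 = 12 + w
t_3 = 12 - 3w
So 12 - 3w = -9, giving w = 7.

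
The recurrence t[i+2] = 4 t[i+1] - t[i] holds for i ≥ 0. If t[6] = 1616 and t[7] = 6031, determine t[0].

Rearranging, t[i-2] = -(t[i] - 4 t[i-1]).
t[5] = -(6031 - 4(1616)) = 433
t[4] = -(1616 - 4(433)) = 116
t[3] = -(433 - 4(116)) = 31
t[2] = -(116 - 4(31)) = 8
t[1] = -(31 - 4(8)) = 1
t[0] = -(8 - 4(1)) = -4

-4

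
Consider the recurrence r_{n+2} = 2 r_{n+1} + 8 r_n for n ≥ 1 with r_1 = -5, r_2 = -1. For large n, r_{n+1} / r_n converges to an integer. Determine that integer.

4

The characteristic equation is r^2 - 2r - 8 = 0, which factors as (r - 4)(r + 2) = 0.
So the roots are 4 and -2. Since |4| > |-2| and the coefficient of 4^n is non-zero, the ratio tends to 4.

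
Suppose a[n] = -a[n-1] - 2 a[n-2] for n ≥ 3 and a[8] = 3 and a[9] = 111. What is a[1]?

-6

Rearranging, a[n-2] = (a[n] + a[n-1]) / -2.
a[7] = (111 + 3) / -2 = 114/-2 = -57
a[6] = (3 + (-57)) / -2 = -54/-2 = 27
a[5] = (-57 + 27) / -2 = -30/-2 = 15
a[4] = (27 + 15) / -2 = 42/-2 = -21
a[3] = (15 + (-21)) / -2 = -6/-2 = 3
a[2] = (-21 + 3) / -2 = -18/-2 = 9
a[1] = (3 + 9) / -2 = 12/-2 = -6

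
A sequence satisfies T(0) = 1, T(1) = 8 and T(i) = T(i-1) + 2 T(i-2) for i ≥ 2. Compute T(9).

1538

T(2) = 8 + 2*1 = 10
T(3) = 10 + 2*8 = 26
T(4) = 26 + 2*10 = 46
T(5) = 46 + 2*26 = 98
T(6) = 98 + 2*46 = 190
T(7) = 190 + 2*98 = 386
T(8) = 386 + 2*190 = 766
T(9) = 766 + 2*386 = 1538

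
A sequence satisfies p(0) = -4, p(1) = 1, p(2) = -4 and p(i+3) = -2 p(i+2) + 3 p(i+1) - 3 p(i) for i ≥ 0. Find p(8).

-6799

p(3) = -2·(-4) + 3·1 - 3·(-4) = 23
p(4) = -2·23 + 3·(-4) - 3·1 = -61
p(5) = -2·(-61) + 3·23 - 3·(-4) = 203
p(6) = -2·203 + 3·(-61) - 3·23 = -658
p(7) = -2·(-658) + 3·203 - 3·(-61) = 2108
p(8) = -2·2108 + 3·(-658) - 3·203 = -6799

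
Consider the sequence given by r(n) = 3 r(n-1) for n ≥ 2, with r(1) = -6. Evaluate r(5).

r(2) = 3(-6) = -18
r(3) = 3(-18) = -54
r(4) = 3(-54) = -162
r(5) = 3(-162) = -486

-486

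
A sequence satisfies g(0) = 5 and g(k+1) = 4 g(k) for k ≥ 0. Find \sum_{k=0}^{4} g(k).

g(1) = 4*5 = 20
g(2) = 4*20 = 80
g(3) = 4*80 = 320
g(4) = 4*320 = 1280
Sum = 5 + 20 + 80 + 320 + 1280 = 1705

1705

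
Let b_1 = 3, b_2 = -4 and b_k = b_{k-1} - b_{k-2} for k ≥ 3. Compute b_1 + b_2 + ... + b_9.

-8

b_3 = (-4) - 3 = -7
b_4 = (-7) - (-4) = -3
b_5 = (-3) - (-7) = 4
b_6 = 4 - (-3) = 7
b_7 = 7 - 4 = 3
b_8 = 3 - 7 = -4
b_9 = (-4) - 3 = -7
Sum = 3 + (-4) + (-7) + (-3) + 4 + 7 + 3 + (-4) + (-7) = -8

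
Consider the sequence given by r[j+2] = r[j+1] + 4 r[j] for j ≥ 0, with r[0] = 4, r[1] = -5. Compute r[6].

139

r[2] = (-5) + 4·4 = 11
r[3] = 11 + 4·(-5) = -9
r[4] = (-9) + 4·11 = 35
r[5] = 35 + 4·(-9) = -1
r[6] = (-1) + 4·35 = 139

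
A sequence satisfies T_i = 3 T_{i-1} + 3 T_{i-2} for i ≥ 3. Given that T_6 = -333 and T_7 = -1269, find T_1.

-5

Rearranging, T_{i-2} = (T_i - 3 T_{i-1}) / 3.
T_5 = (-1269 - 3*(-333)) / 3 = -270/3 = -90
T_4 = (-333 - 3*(-90)) / 3 = -63/3 = -21
T_3 = (-90 - 3*(-21)) / 3 = -27/3 = -9
T_2 = (-21 - 3*(-9)) / 3 = 6/3 = 2
T_1 = (-9 - 3*2) / 3 = -15/3 = -5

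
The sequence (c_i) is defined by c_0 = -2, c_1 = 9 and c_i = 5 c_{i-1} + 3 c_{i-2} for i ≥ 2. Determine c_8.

c_2 = 5·9 + 3·(-2) = 39
c_3 = 5·39 + 3·9 = 222
c_4 = 5·222 + 3·39 = 1227
c_5 = 5·1227 + 3·222 = 6801
c_6 = 5·6801 + 3·1227 = 37686
c_7 = 5·37686 + 3·6801 = 208833
c_8 = 5·208833 + 3·37686 = 1157223

1157223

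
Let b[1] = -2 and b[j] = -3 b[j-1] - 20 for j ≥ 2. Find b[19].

1162261462

The fixed point is -20/(1 + 3) = -5, so b[j] + 5 = -3(b[j-1] + 5).
Hence b[j] = 3·(-3)^{j-1} - 5.
b[19] = 3·(-3)^{18} - 5 = 3·387420489 - 5 = 1162261462.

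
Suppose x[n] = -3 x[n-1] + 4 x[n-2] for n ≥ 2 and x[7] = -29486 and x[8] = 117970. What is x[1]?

Rearranging, x[n-2] = (x[n] + 3 x[n-1]) / 4.
x[6] = (117970 + 3*(-29486)) / 4 = 29512/4 = 7378
x[5] = (-29486 + 3*7378) / 4 = -7352/4 = -1838
x[4] = (7378 + 3*(-1838)) / 4 = 1864/4 = 466
x[3] = (-1838 + 3*466) / 4 = -440/4 = -110
x[2] = (466 + 3*(-110)) / 4 = 136/4 = 34
x[1] = (-110 + 3*34) / 4 = -8/4 = -2

-2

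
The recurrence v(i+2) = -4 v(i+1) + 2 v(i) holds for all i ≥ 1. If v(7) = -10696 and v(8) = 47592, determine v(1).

5

Rearranging, v(i-2) = (v(i) + 4 v(i-1)) / 2.
v(6) = (47592 + 4*(-10696)) / 2 = 4808/2 = 2404
v(5) = (-10696 + 4*2404) / 2 = -1080/2 = -540
v(4) = (2404 + 4*(-540)) / 2 = 244/2 = 122
v(3) = (-540 + 4*122) / 2 = -52/2 = -26
v(2) = (122 + 4*(-26)) / 2 = 18/2 = 9
v(1) = (-26 + 4*9) / 2 = 10/2 = 5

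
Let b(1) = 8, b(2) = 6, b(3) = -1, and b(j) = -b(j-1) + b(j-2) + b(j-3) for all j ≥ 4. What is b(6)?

24

b(4) = -(-1) + 6 + 8 = 15
b(5) = -15 + (-1) + 6 = -10
b(6) = -(-10) + 15 + (-1) = 24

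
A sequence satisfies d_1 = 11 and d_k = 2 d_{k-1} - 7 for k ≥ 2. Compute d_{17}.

The fixed point is -7/(1 - 2) = 7, so d_k - 7 = 2(d_{k-1} - 7).
Hence d_k = 4·2^{k-1} + 7.
d_{17} = 4·2^{16} + 7 = 4·65536 + 7 = 262151.

262151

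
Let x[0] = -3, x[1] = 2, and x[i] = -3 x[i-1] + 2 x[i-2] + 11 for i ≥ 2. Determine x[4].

x[2] = -3*2 + 2*(-3) + 11 = -1
x[3] = -3*(-1) + 2*2 + 11 = 18
x[4] = -3*18 + 2*(-1) + 11 = -45

-45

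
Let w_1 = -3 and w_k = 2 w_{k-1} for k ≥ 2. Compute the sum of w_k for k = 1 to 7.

-381

w_2 = 2(-3) = -6
w_3 = 2(-6) = -12
w_4 = 2(-12) = -24
w_5 = 2(-24) = -48
w_6 = 2(-48) = -96
w_7 = 2(-96) = -192
Sum = (-3) + (-6) + (-12) + (-24) + (-48) + (-96) + (-192) = -381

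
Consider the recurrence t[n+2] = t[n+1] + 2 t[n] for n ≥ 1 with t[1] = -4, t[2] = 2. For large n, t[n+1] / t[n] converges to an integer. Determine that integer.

2

The characteristic equation is r^2 - r - 2 = 0, which factors as (r - 2)(r + 1) = 0.
So the roots are 2 and -1. Since |2| > |-1| and the coefficient of 2^n is non-zero, the ratio tends to 2.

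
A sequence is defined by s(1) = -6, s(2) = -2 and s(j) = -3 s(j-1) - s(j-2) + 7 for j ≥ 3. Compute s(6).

s(3) = -3*(-2) - (-6) + 7 = 19
s(4) = -3*19 - (-2) + 7 = -48
s(5) = -3*(-48) - 19 + 7 = 132
s(6) = -3*132 - (-48) + 7 = -341

-341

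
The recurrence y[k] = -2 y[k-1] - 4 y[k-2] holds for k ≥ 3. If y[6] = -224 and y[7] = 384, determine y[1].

6

Rearranging, y[k-2] = (y[k] + 2 y[k-1]) / -4.
y[5] = (384 + 2·(-224)) / -4 = -64/-4 = 16
y[4] = (-224 + 2·16) / -4 = -192/-4 = 48
y[3] = (16 + 2·48) / -4 = 112/-4 = -28
y[2] = (48 + 2·(-28)) / -4 = -8/-4 = 2
y[1] = (-28 + 2·2) / -4 = -24/-4 = 6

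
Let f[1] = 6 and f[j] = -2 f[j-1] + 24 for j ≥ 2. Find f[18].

262152

The fixed point is 24/(1 + 2) = 8, so f[j] - 8 = -2(f[j-1] - 8).
Hence f[j] = -2·(-2)^{j-1} + 8.
f[18] = -2·(-2)^{17} + 8 = -2·-131072 + 8 = 262152.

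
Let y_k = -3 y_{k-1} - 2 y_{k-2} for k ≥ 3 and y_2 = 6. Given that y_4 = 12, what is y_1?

Let y_1 = z.
y_3 = -18 - 2z
y_4 = 42 + 6z
So 42 + 6z = 12, giving z = -5.

-5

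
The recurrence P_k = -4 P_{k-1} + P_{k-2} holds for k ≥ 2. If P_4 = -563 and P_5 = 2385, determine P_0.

Rearranging, P_{k-2} = P_k + 4 P_{k-1}.
P_3 = 2385 + 4·(-563) = 133
P_2 = -563 + 4·133 = -31
P_1 = 133 + 4·(-31) = 9
P_0 = -31 + 4·9 = 5

5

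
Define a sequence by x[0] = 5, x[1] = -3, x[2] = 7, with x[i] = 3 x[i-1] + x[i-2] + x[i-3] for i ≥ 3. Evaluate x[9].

32629

x[3] = 3·7 + (-3) + 5 = 23
x[4] = 3·23 + 7 + (-3) = 73
x[5] = 3·73 + 23 + 7 = 249
x[6] = 3·249 + 73 + 23 = 843
x[7] = 3·843 + 249 + 73 = 2851
x[8] = 3·2851 + 843 + 249 = 9645
x[9] = 3·9645 + 2851 + 843 = 32629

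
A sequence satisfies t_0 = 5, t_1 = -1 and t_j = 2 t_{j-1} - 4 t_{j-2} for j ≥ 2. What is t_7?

-64

t_2 = 2(-1) - 4(5) = -22
t_3 = 2(-22) - 4(-1) = -40
t_4 = 2(-40) - 4(-22) = 8
t_5 = 2(8) - 4(-40) = 176
t_6 = 2(176) - 4(8) = 320
t_7 = 2(320) - 4(176) = -64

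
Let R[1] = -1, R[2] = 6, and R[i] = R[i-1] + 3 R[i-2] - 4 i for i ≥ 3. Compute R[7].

R[3] = 6 + 3*(-1) - 12 = -9
R[4] = (-9) + 3*6 - 16 = -7
R[5] = (-7) + 3*(-9) - 20 = -54
R[6] = (-54) + 3*(-7) - 24 = -99
R[7] = (-99) + 3*(-54) - 28 = -289

-289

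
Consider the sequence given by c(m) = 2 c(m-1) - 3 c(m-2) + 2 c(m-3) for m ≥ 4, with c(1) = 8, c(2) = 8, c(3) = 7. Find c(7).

c(4) = 2(7) - 3(8) + 2(8) = 6
c(5) = 2(6) - 3(7) + 2(8) = 7
c(6) = 2(7) - 3(6) + 2(7) = 10
c(7) = 2(10) - 3(7) + 2(6) = 11

11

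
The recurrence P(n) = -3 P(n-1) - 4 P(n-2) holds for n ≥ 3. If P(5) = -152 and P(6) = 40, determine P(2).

Rearranging, P(n-2) = (P(n) + 3 P(n-1)) / -4.
P(4) = (40 + 3*(-152)) / -4 = -416/-4 = 104
P(3) = (-152 + 3*104) / -4 = 160/-4 = -40
P(2) = (104 + 3*(-40)) / -4 = -16/-4 = 4

4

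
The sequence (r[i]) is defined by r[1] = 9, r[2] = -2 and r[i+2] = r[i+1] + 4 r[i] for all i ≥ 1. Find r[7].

914

r[3] = (-2) + 4·9 = 34
r[4] = 34 + 4·(-2) = 26
r[5] = 26 + 4·34 = 162
r[6] = 162 + 4·26 = 266
r[7] = 266 + 4·162 = 914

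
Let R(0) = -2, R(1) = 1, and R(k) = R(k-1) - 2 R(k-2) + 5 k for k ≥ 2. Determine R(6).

-19

R(2) = 1 - 2·(-2) + 10 = 15
R(3) = 15 - 2·1 + 15 = 28
R(4) = 28 - 2·15 + 20 = 18
R(5) = 18 - 2·28 + 25 = -13
R(6) = (-13) - 2·18 + 30 = -19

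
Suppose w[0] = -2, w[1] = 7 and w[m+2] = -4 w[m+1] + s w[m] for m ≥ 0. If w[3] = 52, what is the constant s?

w[2] = -28 - 2s
w[3] = 112 + 15s
So 112 + 15s = 52, giving s = -4.

-4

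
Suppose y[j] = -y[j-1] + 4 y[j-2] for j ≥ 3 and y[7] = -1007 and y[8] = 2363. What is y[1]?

-7

Rearranging, y[j-2] = (y[j] + y[j-1]) / 4.
y[6] = (2363 + (-1007)) / 4 = 1356/4 = 339
y[5] = (-1007 + 339) / 4 = -668/4 = -167
y[4] = (339 + (-167)) / 4 = 172/4 = 43
y[3] = (-167 + 43) / 4 = -124/4 = -31
y[2] = (43 + (-31)) / 4 = 12/4 = 3
y[1] = (-31 + 3) / 4 = -28/4 = -7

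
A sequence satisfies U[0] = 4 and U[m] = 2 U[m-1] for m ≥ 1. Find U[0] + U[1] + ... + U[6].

508

U[1] = 2·4 = 8
U[2] = 2·8 = 16
U[3] = 2·16 = 32
U[4] = 2·32 = 64
U[5] = 2·64 = 128
U[6] = 2·128 = 256
Sum = 4 + 8 + 16 + 32 + 64 + 128 + 256 = 508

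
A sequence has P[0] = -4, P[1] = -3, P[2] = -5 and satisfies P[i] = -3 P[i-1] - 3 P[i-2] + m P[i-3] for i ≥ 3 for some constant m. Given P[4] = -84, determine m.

-3

P[3] = 24 - 4m
P[4] = -57 + 9m
So -57 + 9m = -84, giving m = -3.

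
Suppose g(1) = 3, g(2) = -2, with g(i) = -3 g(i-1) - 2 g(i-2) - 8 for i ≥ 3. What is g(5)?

-52

g(3) = -3(-2) - 2(3) - 8 = -8
g(4) = -3(-8) - 2(-2) - 8 = 20
g(5) = -3(20) - 2(-8) - 8 = -52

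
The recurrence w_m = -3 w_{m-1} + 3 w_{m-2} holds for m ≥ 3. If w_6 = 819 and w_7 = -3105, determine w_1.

-1

Rearranging, w_{m-2} = (w_m + 3 w_{m-1}) / 3.
w_5 = (-3105 + 3(819)) / 3 = -648/3 = -216
w_4 = (819 + 3(-216)) / 3 = 171/3 = 57
w_3 = (-216 + 3(57)) / 3 = -45/3 = -15
w_2 = (57 + 3(-15)) / 3 = 12/3 = 4
w_1 = (-15 + 3(4)) / 3 = -3/3 = -1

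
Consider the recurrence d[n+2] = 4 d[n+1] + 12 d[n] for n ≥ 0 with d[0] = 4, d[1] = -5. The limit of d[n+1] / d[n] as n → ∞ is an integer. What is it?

6

The characteristic equation is r^2 - 4r - 12 = 0, which factors as (r - 6)(r + 2) = 0.
So the roots are 6 and -2. Since |6| > |-2| and the coefficient of 6^n is non-zero, the ratio tends to 6.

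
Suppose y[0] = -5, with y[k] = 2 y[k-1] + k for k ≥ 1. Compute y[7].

y[1] = 2*(-5) + 1 = -9
y[2] = 2*(-9) + 2 = -16
y[3] = 2*(-16) + 3 = -29
y[4] = 2*(-29) + 4 = -54
y[5] = 2*(-54) + 5 = -103
y[6] = 2*(-103) + 6 = -200
y[7] = 2*(-200) + 7 = -393

-393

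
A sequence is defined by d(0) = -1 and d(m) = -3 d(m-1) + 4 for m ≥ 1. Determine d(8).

d(1) = -3(-1) + 4 = 7
d(2) = -3(7) + 4 = -17
d(3) = -3(-17) + 4 = 55
d(4) = -3(55) + 4 = -161
d(5) = -3(-161) + 4 = 487
d(6) = -3(487) + 4 = -1457
d(7) = -3(-1457) + 4 = 4375
d(8) = -3(4375) + 4 = -13121

-13121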